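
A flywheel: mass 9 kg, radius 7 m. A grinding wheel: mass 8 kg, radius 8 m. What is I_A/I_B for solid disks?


Given: M1=9 kg, R1=7 m, M2=8 kg, R2=8 m
For a disk: I = (1/2)*M*R^2, so I_A/I_B = (M1*R1^2)/(M2*R2^2)
M1*R1^2 = 9*49 = 441
M2*R2^2 = 8*64 = 512
I_A/I_B = 441/512 = 441/512

441/512


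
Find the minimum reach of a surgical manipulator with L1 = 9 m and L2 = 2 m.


Given: L1 = 9 m, L2 = 2 m
For a 2-link planar arm, min reach = |L1 - L2| (second link folded back)
Min reach = |9 - 2|
Min reach = 7 m

7 m


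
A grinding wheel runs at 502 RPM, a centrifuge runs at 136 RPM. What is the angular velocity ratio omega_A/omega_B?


Given: RPM_A = 502, RPM_B = 136
omega = 2*pi*RPM/60, so omega_A/omega_B = RPM_A / RPM_B
omega_A/omega_B = 502 / 136
omega_A/omega_B = 251/68

251/68


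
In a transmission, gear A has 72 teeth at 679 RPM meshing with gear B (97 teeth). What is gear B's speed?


Given: N1 = 72 teeth, w1 = 679 RPM, N2 = 97 teeth
Using N1*w1 = N2*w2
w2 = N1*w1 / N2
w2 = 72*679 / 97
w2 = 48888 / 97
w2 = 504 RPM

504 RPM


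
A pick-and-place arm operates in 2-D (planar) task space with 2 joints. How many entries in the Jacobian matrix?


Given: task space dimension = 2, joints = 2
Jacobian is a 2 x 2 matrix
Total entries = rows * columns
Total = 2 * 2
Total = 4

4


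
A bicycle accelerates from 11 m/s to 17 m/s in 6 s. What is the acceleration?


Given: initial velocity v0 = 11 m/s, final velocity v = 17 m/s, time t = 6 s
Using a = (v - v0) / t
a = (17 - 11) / 6
a = 6 / 6
a = 1 m/s^2

1 m/s^2


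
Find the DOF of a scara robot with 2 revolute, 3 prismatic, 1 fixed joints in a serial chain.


Given: serial robot with 2 revolute, 3 prismatic, 1 fixed joints
DOF contribution per joint type: revolute=1, prismatic=1, spherical=3, fixed=0
DOF = 2*1 + 3*1 + 1*0
DOF = 5

5


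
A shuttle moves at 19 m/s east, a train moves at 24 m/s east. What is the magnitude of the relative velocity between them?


Given: v_A = 19 m/s east, v_B = 24 m/s east
Both move in the same direction; relative speed = |v_A - v_B|
|19 - 24| = |-5|
= 5 m/s

5 m/s


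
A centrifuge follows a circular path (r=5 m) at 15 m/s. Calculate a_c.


Given: v = 15 m/s, r = 5 m
Using a_c = v^2 / r
a_c = 15^2 / 5
a_c = 225 / 5
a_c = 45 m/s^2

45 m/s^2


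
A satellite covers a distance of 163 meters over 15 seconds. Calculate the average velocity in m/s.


Given: distance d = 163 m, time t = 15 s
Using v = d / t
v = 163 / 15
v = 163/15 m/s

163/15 m/s


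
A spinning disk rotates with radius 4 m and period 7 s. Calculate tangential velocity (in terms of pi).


Given: radius r = 4 m, period T = 7 s
Using v = 2*pi*r / T
v = 2*pi*4 / 7
v = 8*pi / 7
v = 8/7*pi m/s

8/7*pi m/s


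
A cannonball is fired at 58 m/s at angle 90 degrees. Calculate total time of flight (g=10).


Given: v0 = 58 m/s, theta = 90 deg, g = 10 m/s^2
sin(90) = 1
Using T = 2*v0*sin(theta) / g
T = 2*58*1 / 10
T = 116 / 10
T = 58/5 s

58/5 s


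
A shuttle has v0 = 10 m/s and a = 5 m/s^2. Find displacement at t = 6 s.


Given: v0 = 10 m/s, a = 5 m/s^2, t = 6 s
Using s = v0*t + (1/2)*a*t^2
s = 10*6 + (1/2)*5*6^2
s = 60 + (1/2)*180
s = 60 + 90
s = 150

150 m


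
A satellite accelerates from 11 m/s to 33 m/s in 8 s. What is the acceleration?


Given: initial velocity v0 = 11 m/s, final velocity v = 33 m/s, time t = 8 s
Using a = (v - v0) / t
a = (33 - 11) / 8
a = 22 / 8
a = 11/4 m/s^2

11/4 m/s^2


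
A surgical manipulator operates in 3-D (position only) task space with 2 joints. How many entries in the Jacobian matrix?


Given: task space dimension = 3, joints = 2
Jacobian is a 3 x 2 matrix
Total entries = rows * columns
Total = 3 * 2
Total = 6

6


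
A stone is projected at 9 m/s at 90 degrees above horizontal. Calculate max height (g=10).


Given: v0 = 9 m/s, theta = 90 deg, g = 10 m/s^2
sin^2(90) = 1
Using H = v0^2 * sin^2(theta) / (2*g)
H = 9^2 * 1 / (2*10)
H = 81 * 1 / 20
H = 81 / 20
H = 81/20 m

81/20 m


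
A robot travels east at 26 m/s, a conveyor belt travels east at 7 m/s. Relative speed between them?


Given: v_A = 26 m/s east, v_B = 7 m/s east
Both move in the same direction; relative speed = |v_A - v_B|
|26 - 7| = |19|
= 19 m/s

19 m/s


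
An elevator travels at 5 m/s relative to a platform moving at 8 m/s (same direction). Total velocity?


Given: object velocity = 5 m/s, platform velocity = 8 m/s (same direction)
Using classical velocity addition: v_total = v_object + v_platform
v_total = 5 + 8
v_total = 13 m/s

13 m/s


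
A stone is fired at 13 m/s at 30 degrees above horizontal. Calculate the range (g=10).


Given: v0 = 13 m/s, theta = 30 deg, g = 10 m/s^2
sin(2*30) = sin(60) = sqrt(3)/2
Using R = v0^2 * sin(2*theta) / g
R = 13^2 * (sqrt(3)/2) / 10
R = 169 * sqrt(3) / 20
R = 169/20*sqrt(3) m

169/20*sqrt(3) m


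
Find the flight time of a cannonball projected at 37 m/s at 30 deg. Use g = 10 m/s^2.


Given: v0 = 37 m/s, theta = 30 deg, g = 10 m/s^2
sin(30) = 1/2
Using T = 2*v0*sin(theta) / g
T = 2*37*1/2 / 10
T = 37 / 10
T = 37/10 s

37/10 s


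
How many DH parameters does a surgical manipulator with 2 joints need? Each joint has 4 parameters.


Given: 2 joints, 4 DH parameters per joint (d, theta, a, alpha)
Total DH parameters = number_of_joints * 4
Total = 2 * 4
Total = 8

8


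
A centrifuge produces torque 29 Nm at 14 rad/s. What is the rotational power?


Given: tau = 29 Nm, omega = 14 rad/s
Using P = tau * omega
P = 29 * 14
P = 406 W

406 W


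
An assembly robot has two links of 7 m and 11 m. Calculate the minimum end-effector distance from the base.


Given: L1 = 7 m, L2 = 11 m
For a 2-link planar arm, min reach = |L1 - L2| (second link folded back)
Min reach = |7 - 11|
Min reach = 4 m

4 m


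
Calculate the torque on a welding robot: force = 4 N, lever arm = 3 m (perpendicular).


Given: F = 4 N, r = 3 m, angle = 90 deg (perpendicular)
Using tau = F * r * sin(90)
sin(90) = 1
tau = 4 * 3 * 1
tau = 12 Nm

12 Nm


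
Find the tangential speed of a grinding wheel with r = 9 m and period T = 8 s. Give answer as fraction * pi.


Given: radius r = 9 m, period T = 8 s
Using v = 2*pi*r / T
v = 2*pi*9 / 8
v = 18*pi / 8
v = 9/4*pi m/s

9/4*pi m/s


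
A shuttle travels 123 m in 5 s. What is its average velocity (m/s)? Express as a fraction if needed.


Given: distance d = 123 m, time t = 5 s
Using v = d / t
v = 123 / 5
v = 123/5 m/s

123/5 m/s


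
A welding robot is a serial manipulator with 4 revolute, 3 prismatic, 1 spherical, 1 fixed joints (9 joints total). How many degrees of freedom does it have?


Given: serial robot with 4 revolute, 3 prismatic, 1 spherical, 1 fixed joints
DOF contribution per joint type: revolute=1, prismatic=1, spherical=3, fixed=0
DOF = 4*1 + 3*1 + 1*3 + 1*0
DOF = 10

10


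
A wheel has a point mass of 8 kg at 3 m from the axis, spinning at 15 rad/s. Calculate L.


Given: m = 8 kg, r = 3 m, omega = 15 rad/s
For a point mass: I = m*r^2
I = 8*3^2 = 8*9 = 72
L = I*omega = 72*15
L = 1080 kg*m^2/s

1080 kg*m^2/s


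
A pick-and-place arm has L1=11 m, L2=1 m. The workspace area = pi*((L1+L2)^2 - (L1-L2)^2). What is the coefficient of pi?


Given: L1 = 11, L2 = 1
(L1+L2)^2 = (12)^2 = 144
(L1-L2)^2 = (10)^2 = 100
Difference = 144 - 100 = 44
This equals 4*L1*L2 = 4*11*1 = 44
Workspace area = 44*pi

44


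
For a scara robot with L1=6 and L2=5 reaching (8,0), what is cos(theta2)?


Given: L1 = 6, L2 = 5, target (x, y) = (8, 0)
Using cos(theta2) = (x^2 + y^2 - L1^2 - L2^2) / (2*L1*L2)
x^2 + y^2 = 8^2 + 0 = 64
L1^2 + L2^2 = 36 + 25 = 61
Numerator = 64 - 61 = 3
Denominator = 2*6*5 = 60
cos(theta2) = 3/60 = 1/20

1/20


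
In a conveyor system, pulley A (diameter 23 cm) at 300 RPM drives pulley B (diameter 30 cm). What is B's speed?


Given: D1 = 23 cm, w1 = 300 RPM, D2 = 30 cm
Using D1*w1 = D2*w2
w2 = D1*w1 / D2
w2 = 23*300 / 30
w2 = 6900 / 30
w2 = 230 RPM

230 RPM


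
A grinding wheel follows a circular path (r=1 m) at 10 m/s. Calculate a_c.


Given: v = 10 m/s, r = 1 m
Using a_c = v^2 / r
a_c = 10^2 / 1
a_c = 100 / 1
a_c = 100 m/s^2

100 m/s^2


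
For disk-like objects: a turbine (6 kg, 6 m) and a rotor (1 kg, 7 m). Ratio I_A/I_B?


Given: M1=6 kg, R1=6 m, M2=1 kg, R2=7 m
For a disk: I = (1/2)*M*R^2, so I_A/I_B = (M1*R1^2)/(M2*R2^2)
M1*R1^2 = 6*36 = 216
M2*R2^2 = 1*49 = 49
I_A/I_B = 216/49 = 216/49

216/49


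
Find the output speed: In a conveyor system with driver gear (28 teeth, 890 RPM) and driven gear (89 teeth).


Given: N1 = 28 teeth, w1 = 890 RPM, N2 = 89 teeth
Using N1*w1 = N2*w2
w2 = N1*w1 / N2
w2 = 28*890 / 89
w2 = 24920 / 89
w2 = 280 RPM

280 RPM


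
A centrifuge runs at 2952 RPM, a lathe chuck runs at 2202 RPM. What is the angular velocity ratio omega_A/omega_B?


Given: RPM_A = 2952, RPM_B = 2202
omega = 2*pi*RPM/60, so omega_A/omega_B = RPM_A / RPM_B
omega_A/omega_B = 2952 / 2202
omega_A/omega_B = 492/367

492/367


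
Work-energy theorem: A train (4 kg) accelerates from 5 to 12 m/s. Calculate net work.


Given: m = 4 kg, v0 = 5 m/s, v = 12 m/s
Using W = (1/2)*m*(v^2 - v0^2)
v^2 = 12^2 = 144
v0^2 = 5^2 = 25
v^2 - v0^2 = 144 - 25 = 119
W = (1/2)*4*119 = 238 J

238 J


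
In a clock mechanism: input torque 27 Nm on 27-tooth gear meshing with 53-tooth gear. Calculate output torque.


Given: N1 = 27, N2 = 53, T1 = 27 Nm
Using T2/T1 = N2/N1
T2 = T1 * N2 / N1
T2 = 27 * 53 / 27
T2 = 1431 / 27
T2 = 53 Nm

53 Nm


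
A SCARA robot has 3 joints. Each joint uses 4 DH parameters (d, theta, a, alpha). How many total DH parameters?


Given: 3 joints, 4 DH parameters per joint (d, theta, a, alpha)
Total DH parameters = number_of_joints * 4
Total = 3 * 4
Total = 12

12


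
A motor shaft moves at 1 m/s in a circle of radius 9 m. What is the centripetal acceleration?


Given: v = 1 m/s, r = 9 m
Using a_c = v^2 / r
a_c = 1^2 / 9
a_c = 1 / 9
a_c = 1/9 m/s^2

1/9 m/s^2


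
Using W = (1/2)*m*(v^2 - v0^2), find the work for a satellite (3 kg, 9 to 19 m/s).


Given: m = 3 kg, v0 = 9 m/s, v = 19 m/s
Using W = (1/2)*m*(v^2 - v0^2)
v^2 = 19^2 = 361
v0^2 = 9^2 = 81
v^2 - v0^2 = 361 - 81 = 280
W = (1/2)*3*280 = 420 J

420 J


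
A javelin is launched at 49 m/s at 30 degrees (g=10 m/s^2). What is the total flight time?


Given: v0 = 49 m/s, theta = 30 deg, g = 10 m/s^2
sin(30) = 1/2
Using T = 2*v0*sin(theta) / g
T = 2*49*1/2 / 10
T = 49 / 10
T = 49/10 s

49/10 s


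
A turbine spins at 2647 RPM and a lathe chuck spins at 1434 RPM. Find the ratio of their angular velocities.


Given: RPM_A = 2647, RPM_B = 1434
omega = 2*pi*RPM/60, so omega_A/omega_B = RPM_A / RPM_B
omega_A/omega_B = 2647 / 1434
omega_A/omega_B = 2647/1434

2647/1434


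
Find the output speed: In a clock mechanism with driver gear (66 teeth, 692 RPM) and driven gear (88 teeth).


Given: N1 = 66 teeth, w1 = 692 RPM, N2 = 88 teeth
Using N1*w1 = N2*w2
w2 = N1*w1 / N2
w2 = 66*692 / 88
w2 = 45672 / 88
w2 = 519 RPM

519 RPM


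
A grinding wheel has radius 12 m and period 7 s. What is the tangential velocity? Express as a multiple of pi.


Given: radius r = 12 m, period T = 7 s
Using v = 2*pi*r / T
v = 2*pi*12 / 7
v = 24*pi / 7
v = 24/7*pi m/s

24/7*pi m/s


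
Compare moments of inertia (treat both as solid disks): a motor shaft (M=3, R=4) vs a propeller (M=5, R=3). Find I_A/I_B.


Given: M1=3 kg, R1=4 m, M2=5 kg, R2=3 m
For a disk: I = (1/2)*M*R^2, so I_A/I_B = (M1*R1^2)/(M2*R2^2)
M1*R1^2 = 3*16 = 48
M2*R2^2 = 5*9 = 45
I_A/I_B = 48/45 = 16/15

16/15


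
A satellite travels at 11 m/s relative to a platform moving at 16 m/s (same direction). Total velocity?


Given: object velocity = 11 m/s, platform velocity = 16 m/s (same direction)
Using classical velocity addition: v_total = v_object + v_platform
v_total = 11 + 16
v_total = 27 m/s

27 m/s


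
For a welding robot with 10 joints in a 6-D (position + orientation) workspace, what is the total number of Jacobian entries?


Given: task space dimension = 6, joints = 10
Jacobian is a 6 x 10 matrix
Total entries = rows * columns
Total = 6 * 10
Total = 60

60


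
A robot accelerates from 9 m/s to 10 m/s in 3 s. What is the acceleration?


Given: initial velocity v0 = 9 m/s, final velocity v = 10 m/s, time t = 3 s
Using a = (v - v0) / t
a = (10 - 9) / 3
a = 1 / 3
a = 1/3 m/s^2

1/3 m/s^2


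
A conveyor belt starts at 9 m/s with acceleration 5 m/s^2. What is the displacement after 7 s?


Given: v0 = 9 m/s, a = 5 m/s^2, t = 7 s
Using s = v0*t + (1/2)*a*t^2
s = 9*7 + (1/2)*5*7^2
s = 63 + (1/2)*245
s = 63 + 245/2
s = 371/2

371/2 m


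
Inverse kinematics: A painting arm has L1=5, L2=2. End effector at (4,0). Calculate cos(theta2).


Given: L1 = 5, L2 = 2, target (x, y) = (4, 0)
Using cos(theta2) = (x^2 + y^2 - L1^2 - L2^2) / (2*L1*L2)
x^2 + y^2 = 4^2 + 0 = 16
L1^2 + L2^2 = 25 + 4 = 29
Numerator = 16 - 29 = -13
Denominator = 2*5*2 = 20
cos(theta2) = -13/20 = -13/20

-13/20


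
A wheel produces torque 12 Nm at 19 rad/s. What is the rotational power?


Given: tau = 12 Nm, omega = 19 rad/s
Using P = tau * omega
P = 12 * 19
P = 228 W

228 W


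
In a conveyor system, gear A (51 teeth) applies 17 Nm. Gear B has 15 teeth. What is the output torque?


Given: N1 = 51, N2 = 15, T1 = 17 Nm
Using T2/T1 = N2/N1
T2 = T1 * N2 / N1
T2 = 17 * 15 / 51
T2 = 255 / 51
T2 = 5 Nm

5 Nm


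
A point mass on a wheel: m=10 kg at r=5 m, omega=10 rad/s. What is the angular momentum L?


Given: m = 10 kg, r = 5 m, omega = 10 rad/s
For a point mass: I = m*r^2
I = 10*5^2 = 10*25 = 250
L = I*omega = 250*10
L = 2500 kg*m^2/s

2500 kg*m^2/s


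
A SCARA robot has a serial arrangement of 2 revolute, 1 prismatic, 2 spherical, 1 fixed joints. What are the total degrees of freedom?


Given: serial robot with 2 revolute, 1 prismatic, 2 spherical, 1 fixed joints
DOF contribution per joint type: revolute=1, prismatic=1, spherical=3, fixed=0
DOF = 2*1 + 1*1 + 2*3 + 1*0
DOF = 9

9


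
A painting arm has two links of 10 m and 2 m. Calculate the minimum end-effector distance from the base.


Given: L1 = 10 m, L2 = 2 m
For a 2-link planar arm, min reach = |L1 - L2| (second link folded back)
Min reach = |10 - 2|
Min reach = 8 m

8 m


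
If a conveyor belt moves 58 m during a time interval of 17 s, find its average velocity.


Given: distance d = 58 m, time t = 17 s
Using v = d / t
v = 58 / 17
v = 58/17 m/s

58/17 m/s


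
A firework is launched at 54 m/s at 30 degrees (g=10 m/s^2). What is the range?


Given: v0 = 54 m/s, theta = 30 deg, g = 10 m/s^2
sin(2*30) = sin(60) = sqrt(3)/2
Using R = v0^2 * sin(2*theta) / g
R = 54^2 * (sqrt(3)/2) / 10
R = 2916 * sqrt(3) / 20
R = 729/5*sqrt(3) m

729/5*sqrt(3) m


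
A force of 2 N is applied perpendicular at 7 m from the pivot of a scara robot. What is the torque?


Given: F = 2 N, r = 7 m, angle = 90 deg (perpendicular)
Using tau = F * r * sin(90)
sin(90) = 1
tau = 2 * 7 * 1
tau = 14 Nm

14 Nm


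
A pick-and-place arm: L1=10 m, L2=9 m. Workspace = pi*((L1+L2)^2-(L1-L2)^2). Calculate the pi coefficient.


Given: L1 = 10, L2 = 9
(L1+L2)^2 = (19)^2 = 361
(L1-L2)^2 = (1)^2 = 1
Difference = 361 - 1 = 360
This equals 4*L1*L2 = 4*10*9 = 360
Workspace area = 360*pi

360


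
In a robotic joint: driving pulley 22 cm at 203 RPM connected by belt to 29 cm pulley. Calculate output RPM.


Given: D1 = 22 cm, w1 = 203 RPM, D2 = 29 cm
Using D1*w1 = D2*w2
w2 = D1*w1 / D2
w2 = 22*203 / 29
w2 = 4466 / 29
w2 = 154 RPM

154 RPM


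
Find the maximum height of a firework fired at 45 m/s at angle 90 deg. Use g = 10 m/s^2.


Given: v0 = 45 m/s, theta = 90 deg, g = 10 m/s^2
sin^2(90) = 1
Using H = v0^2 * sin^2(theta) / (2*g)
H = 45^2 * 1 / (2*10)
H = 2025 * 1 / 20
H = 2025 / 20
H = 405/4 m

405/4 m


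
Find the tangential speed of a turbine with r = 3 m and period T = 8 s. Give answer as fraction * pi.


Given: radius r = 3 m, period T = 8 s
Using v = 2*pi*r / T
v = 2*pi*3 / 8
v = 6*pi / 8
v = 3/4*pi m/s

3/4*pi m/s


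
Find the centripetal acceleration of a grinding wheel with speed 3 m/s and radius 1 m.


Given: v = 3 m/s, r = 1 m
Using a_c = v^2 / r
a_c = 3^2 / 1
a_c = 9 / 1
a_c = 9 m/s^2

9 m/s^2


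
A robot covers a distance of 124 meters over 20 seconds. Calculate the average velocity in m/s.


Given: distance d = 124 m, time t = 20 s
Using v = d / t
v = 124 / 20
v = 31/5 m/s

31/5 m/s


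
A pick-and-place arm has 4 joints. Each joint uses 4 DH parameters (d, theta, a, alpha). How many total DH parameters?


Given: 4 joints, 4 DH parameters per joint (d, theta, a, alpha)
Total DH parameters = number_of_joints * 4
Total = 4 * 4
Total = 16

16


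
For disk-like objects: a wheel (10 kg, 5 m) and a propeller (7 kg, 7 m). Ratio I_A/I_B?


Given: M1=10 kg, R1=5 m, M2=7 kg, R2=7 m
For a disk: I = (1/2)*M*R^2, so I_A/I_B = (M1*R1^2)/(M2*R2^2)
M1*R1^2 = 10*25 = 250
M2*R2^2 = 7*49 = 343
I_A/I_B = 250/343 = 250/343

250/343


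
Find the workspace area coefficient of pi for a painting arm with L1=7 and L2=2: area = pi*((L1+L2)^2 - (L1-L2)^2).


Given: L1 = 7, L2 = 2
(L1+L2)^2 = (9)^2 = 81
(L1-L2)^2 = (5)^2 = 25
Difference = 81 - 25 = 56
This equals 4*L1*L2 = 4*7*2 = 56
Workspace area = 56*pi

56


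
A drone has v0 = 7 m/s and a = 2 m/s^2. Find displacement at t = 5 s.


Given: v0 = 7 m/s, a = 2 m/s^2, t = 5 s
Using s = v0*t + (1/2)*a*t^2
s = 7*5 + (1/2)*2*5^2
s = 35 + (1/2)*50
s = 35 + 25
s = 60

60 m


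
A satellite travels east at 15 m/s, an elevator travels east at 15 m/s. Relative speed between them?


Given: v_A = 15 m/s east, v_B = 15 m/s east
Both move in the same direction; relative speed = |v_A - v_B|
|15 - 15| = |0|
= 0 m/s

0 m/s


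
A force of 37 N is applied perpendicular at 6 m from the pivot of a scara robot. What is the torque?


Given: F = 37 N, r = 6 m, angle = 90 deg (perpendicular)
Using tau = F * r * sin(90)
sin(90) = 1
tau = 37 * 6 * 1
tau = 222 Nm

222 Nm


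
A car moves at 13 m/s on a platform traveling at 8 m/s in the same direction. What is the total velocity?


Given: object velocity = 13 m/s, platform velocity = 8 m/s (same direction)
Using classical velocity addition: v_total = v_object + v_platform
v_total = 13 + 8
v_total = 21 m/s

21 m/s


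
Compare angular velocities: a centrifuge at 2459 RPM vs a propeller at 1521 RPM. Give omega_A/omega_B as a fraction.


Given: RPM_A = 2459, RPM_B = 1521
omega = 2*pi*RPM/60, so omega_A/omega_B = RPM_A / RPM_B
omega_A/omega_B = 2459 / 1521
omega_A/omega_B = 2459/1521

2459/1521


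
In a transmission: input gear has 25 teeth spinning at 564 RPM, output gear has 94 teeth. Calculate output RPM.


Given: N1 = 25 teeth, w1 = 564 RPM, N2 = 94 teeth
Using N1*w1 = N2*w2
w2 = N1*w1 / N2
w2 = 25*564 / 94
w2 = 14100 / 94
w2 = 150 RPM

150 RPM


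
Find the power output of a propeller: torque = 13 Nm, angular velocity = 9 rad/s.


Given: tau = 13 Nm, omega = 9 rad/s
Using P = tau * omega
P = 13 * 9
P = 117 W

117 W


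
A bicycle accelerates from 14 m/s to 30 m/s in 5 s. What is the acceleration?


Given: initial velocity v0 = 14 m/s, final velocity v = 30 m/s, time t = 5 s
Using a = (v - v0) / t
a = (30 - 14) / 5
a = 16 / 5
a = 16/5 m/s^2

16/5 m/s^2


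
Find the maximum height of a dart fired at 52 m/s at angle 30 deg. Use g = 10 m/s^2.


Given: v0 = 52 m/s, theta = 30 deg, g = 10 m/s^2
sin^2(30) = 1/4
Using H = v0^2 * sin^2(theta) / (2*g)
H = 52^2 * 1/4 / (2*10)
H = 2704 * 1/4 / 20
H = 676 / 20
H = 169/5 m

169/5 m


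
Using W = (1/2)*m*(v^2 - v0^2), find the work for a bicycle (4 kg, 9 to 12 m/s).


Given: m = 4 kg, v0 = 9 m/s, v = 12 m/s
Using W = (1/2)*m*(v^2 - v0^2)
v^2 = 12^2 = 144
v0^2 = 9^2 = 81
v^2 - v0^2 = 144 - 81 = 63
W = (1/2)*4*63 = 126 J

126 J


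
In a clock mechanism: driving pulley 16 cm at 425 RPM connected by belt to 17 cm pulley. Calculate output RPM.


Given: D1 = 16 cm, w1 = 425 RPM, D2 = 17 cm
Using D1*w1 = D2*w2
w2 = D1*w1 / D2
w2 = 16*425 / 17
w2 = 6800 / 17
w2 = 400 RPM

400 RPM


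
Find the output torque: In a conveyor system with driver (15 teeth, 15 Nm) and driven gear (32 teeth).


Given: N1 = 15, N2 = 32, T1 = 15 Nm
Using T2/T1 = N2/N1
T2 = T1 * N2 / N1
T2 = 15 * 32 / 15
T2 = 480 / 15
T2 = 32 Nm

32 Nm


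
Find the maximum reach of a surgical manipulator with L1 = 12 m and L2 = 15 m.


Given: L1 = 12 m, L2 = 15 m
For a 2-link planar arm, max reach = L1 + L2 (fully extended)
Max reach = 12 + 15
Max reach = 27 m

27 m


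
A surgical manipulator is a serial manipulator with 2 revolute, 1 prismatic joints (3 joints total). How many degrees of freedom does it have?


Given: serial robot with 2 revolute, 1 prismatic joints
DOF contribution per joint type: revolute=1, prismatic=1, spherical=3, fixed=0
DOF = 2*1 + 1*1
DOF = 3

3


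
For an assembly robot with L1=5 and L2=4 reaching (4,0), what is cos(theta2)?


Given: L1 = 5, L2 = 4, target (x, y) = (4, 0)
Using cos(theta2) = (x^2 + y^2 - L1^2 - L2^2) / (2*L1*L2)
x^2 + y^2 = 4^2 + 0 = 16
L1^2 + L2^2 = 25 + 16 = 41
Numerator = 16 - 41 = -25
Denominator = 2*5*4 = 40
cos(theta2) = -25/40 = -5/8

-5/8


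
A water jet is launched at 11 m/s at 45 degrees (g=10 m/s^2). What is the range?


Given: v0 = 11 m/s, theta = 45 deg, g = 10 m/s^2
sin(2*45) = sin(90) = 1
Using R = v0^2 * sin(2*theta) / g
R = 11^2 * 1 / 10
R = 121 / 10
R = 121/10 m

121/10 m


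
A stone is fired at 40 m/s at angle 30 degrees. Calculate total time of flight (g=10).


Given: v0 = 40 m/s, theta = 30 deg, g = 10 m/s^2
sin(30) = 1/2
Using T = 2*v0*sin(theta) / g
T = 2*40*1/2 / 10
T = 40 / 10
T = 4 s

4 s


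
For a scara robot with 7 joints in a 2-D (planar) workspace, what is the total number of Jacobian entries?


Given: task space dimension = 2, joints = 7
Jacobian is a 2 x 7 matrix
Total entries = rows * columns
Total = 2 * 7
Total = 14

14


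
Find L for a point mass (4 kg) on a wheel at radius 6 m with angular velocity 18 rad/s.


Given: m = 4 kg, r = 6 m, omega = 18 rad/s
For a point mass: I = m*r^2
I = 4*6^2 = 4*36 = 144
L = I*omega = 144*18
L = 2592 kg*m^2/s

2592 kg*m^2/s


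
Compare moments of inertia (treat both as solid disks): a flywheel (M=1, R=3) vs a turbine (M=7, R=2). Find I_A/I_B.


Given: M1=1 kg, R1=3 m, M2=7 kg, R2=2 m
For a disk: I = (1/2)*M*R^2, so I_A/I_B = (M1*R1^2)/(M2*R2^2)
M1*R1^2 = 1*9 = 9
M2*R2^2 = 7*4 = 28
I_A/I_B = 9/28 = 9/28

9/28


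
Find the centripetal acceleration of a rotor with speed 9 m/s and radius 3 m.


Given: v = 9 m/s, r = 3 m
Using a_c = v^2 / r
a_c = 9^2 / 3
a_c = 81 / 3
a_c = 27 m/s^2

27 m/s^2


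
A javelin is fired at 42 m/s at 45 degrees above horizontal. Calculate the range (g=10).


Given: v0 = 42 m/s, theta = 45 deg, g = 10 m/s^2
sin(2*45) = sin(90) = 1
Using R = v0^2 * sin(2*theta) / g
R = 42^2 * 1 / 10
R = 1764 / 10
R = 882/5 m

882/5 m


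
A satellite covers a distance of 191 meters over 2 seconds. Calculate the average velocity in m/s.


Given: distance d = 191 m, time t = 2 s
Using v = d / t
v = 191 / 2
v = 191/2 m/s

191/2 m/s


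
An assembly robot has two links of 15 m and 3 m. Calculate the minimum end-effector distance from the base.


Given: L1 = 15 m, L2 = 3 m
For a 2-link planar arm, min reach = |L1 - L2| (second link folded back)
Min reach = |15 - 3|
Min reach = 12 m

12 m


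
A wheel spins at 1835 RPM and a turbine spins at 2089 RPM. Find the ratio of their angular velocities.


Given: RPM_A = 1835, RPM_B = 2089
omega = 2*pi*RPM/60, so omega_A/omega_B = RPM_A / RPM_B
omega_A/omega_B = 1835 / 2089
omega_A/omega_B = 1835/2089

1835/2089


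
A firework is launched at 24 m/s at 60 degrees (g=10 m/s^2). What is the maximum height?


Given: v0 = 24 m/s, theta = 60 deg, g = 10 m/s^2
sin^2(60) = 3/4
Using H = v0^2 * sin^2(theta) / (2*g)
H = 24^2 * 3/4 / (2*10)
H = 576 * 3/4 / 20
H = 432 / 20
H = 108/5 m

108/5 m


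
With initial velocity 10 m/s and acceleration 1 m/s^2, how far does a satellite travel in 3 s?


Given: v0 = 10 m/s, a = 1 m/s^2, t = 3 s
Using s = v0*t + (1/2)*a*t^2
s = 10*3 + (1/2)*1*3^2
s = 30 + (1/2)*9
s = 30 + 9/2
s = 69/2

69/2 m


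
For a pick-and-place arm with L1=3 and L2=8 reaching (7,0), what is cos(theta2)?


Given: L1 = 3, L2 = 8, target (x, y) = (7, 0)
Using cos(theta2) = (x^2 + y^2 - L1^2 - L2^2) / (2*L1*L2)
x^2 + y^2 = 7^2 + 0 = 49
L1^2 + L2^2 = 9 + 64 = 73
Numerator = 49 - 73 = -24
Denominator = 2*3*8 = 48
cos(theta2) = -24/48 = -1/2

-1/2


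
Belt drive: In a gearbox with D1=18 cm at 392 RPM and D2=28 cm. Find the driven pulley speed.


Given: D1 = 18 cm, w1 = 392 RPM, D2 = 28 cm
Using D1*w1 = D2*w2
w2 = D1*w1 / D2
w2 = 18*392 / 28
w2 = 7056 / 28
w2 = 252 RPM

252 RPM


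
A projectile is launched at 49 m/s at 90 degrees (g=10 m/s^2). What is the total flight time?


Given: v0 = 49 m/s, theta = 90 deg, g = 10 m/s^2
sin(90) = 1
Using T = 2*v0*sin(theta) / g
T = 2*49*1 / 10
T = 98 / 10
T = 49/5 s

49/5 s


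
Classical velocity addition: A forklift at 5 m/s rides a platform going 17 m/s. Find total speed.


Given: object velocity = 5 m/s, platform velocity = 17 m/s (same direction)
Using classical velocity addition: v_total = v_object + v_platform
v_total = 5 + 17
v_total = 22 m/s

22 m/s


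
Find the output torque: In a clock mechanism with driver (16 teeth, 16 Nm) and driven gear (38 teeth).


Given: N1 = 16, N2 = 38, T1 = 16 Nm
Using T2/T1 = N2/N1
T2 = T1 * N2 / N1
T2 = 16 * 38 / 16
T2 = 608 / 16
T2 = 38 Nm

38 Nm


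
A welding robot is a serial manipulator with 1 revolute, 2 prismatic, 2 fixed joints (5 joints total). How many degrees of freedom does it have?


Given: serial robot with 1 revolute, 2 prismatic, 2 fixed joints
DOF contribution per joint type: revolute=1, prismatic=1, spherical=3, fixed=0
DOF = 1*1 + 2*1 + 2*0
DOF = 3

3


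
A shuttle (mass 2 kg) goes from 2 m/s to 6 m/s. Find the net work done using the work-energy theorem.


Given: m = 2 kg, v0 = 2 m/s, v = 6 m/s
Using W = (1/2)*m*(v^2 - v0^2)
v^2 = 6^2 = 36
v0^2 = 2^2 = 4
v^2 - v0^2 = 36 - 4 = 32
W = (1/2)*2*32 = 32 J

32 J


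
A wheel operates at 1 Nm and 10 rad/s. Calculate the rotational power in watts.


Given: tau = 1 Nm, omega = 10 rad/s
Using P = tau * omega
P = 1 * 10
P = 10 W

10 W


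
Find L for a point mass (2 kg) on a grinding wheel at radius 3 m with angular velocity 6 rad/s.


Given: m = 2 kg, r = 3 m, omega = 6 rad/s
For a point mass: I = m*r^2
I = 2*3^2 = 2*9 = 18
L = I*omega = 18*6
L = 108 kg*m^2/s

108 kg*m^2/s


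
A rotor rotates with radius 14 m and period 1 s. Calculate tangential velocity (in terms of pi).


Given: radius r = 14 m, period T = 1 s
Using v = 2*pi*r / T
v = 2*pi*14 / 1
v = 28*pi / 1
v = 28*pi m/s

28*pi m/s


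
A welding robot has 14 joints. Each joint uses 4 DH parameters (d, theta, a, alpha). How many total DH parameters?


Given: 14 joints, 4 DH parameters per joint (d, theta, a, alpha)
Total DH parameters = number_of_joints * 4
Total = 14 * 4
Total = 56

56


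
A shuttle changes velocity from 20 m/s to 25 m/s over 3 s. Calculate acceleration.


Given: initial velocity v0 = 20 m/s, final velocity v = 25 m/s, time t = 3 s
Using a = (v - v0) / t
a = (25 - 20) / 3
a = 5 / 3
a = 5/3 m/s^2

5/3 m/s^2


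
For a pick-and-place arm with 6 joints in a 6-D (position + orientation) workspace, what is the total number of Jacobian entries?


Given: task space dimension = 6, joints = 6
Jacobian is a 6 x 6 matrix
Total entries = rows * columns
Total = 6 * 6
Total = 36

36


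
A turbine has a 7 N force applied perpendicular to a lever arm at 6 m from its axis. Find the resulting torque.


Given: F = 7 N, r = 6 m, angle = 90 deg (perpendicular)
Using tau = F * r * sin(90)
sin(90) = 1
tau = 7 * 6 * 1
tau = 42 Nm

42 Nm


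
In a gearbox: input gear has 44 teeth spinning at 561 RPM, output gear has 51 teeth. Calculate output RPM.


Given: N1 = 44 teeth, w1 = 561 RPM, N2 = 51 teeth
Using N1*w1 = N2*w2
w2 = N1*w1 / N2
w2 = 44*561 / 51
w2 = 24684 / 51
w2 = 484 RPM

484 RPM


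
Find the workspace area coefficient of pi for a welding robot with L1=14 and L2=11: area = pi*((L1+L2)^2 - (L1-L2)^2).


Given: L1 = 14, L2 = 11
(L1+L2)^2 = (25)^2 = 625
(L1-L2)^2 = (3)^2 = 9
Difference = 625 - 9 = 616
This equals 4*L1*L2 = 4*14*11 = 616
Workspace area = 616*pi

616


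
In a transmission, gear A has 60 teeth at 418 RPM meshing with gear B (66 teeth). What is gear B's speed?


Given: N1 = 60 teeth, w1 = 418 RPM, N2 = 66 teeth
Using N1*w1 = N2*w2
w2 = N1*w1 / N2
w2 = 60*418 / 66
w2 = 25080 / 66
w2 = 380 RPM

380 RPM


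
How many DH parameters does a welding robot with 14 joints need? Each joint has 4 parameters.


Given: 14 joints, 4 DH parameters per joint (d, theta, a, alpha)
Total DH parameters = number_of_joints * 4
Total = 14 * 4
Total = 56

56


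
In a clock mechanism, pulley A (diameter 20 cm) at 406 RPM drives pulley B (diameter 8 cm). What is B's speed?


Given: D1 = 20 cm, w1 = 406 RPM, D2 = 8 cm
Using D1*w1 = D2*w2
w2 = D1*w1 / D2
w2 = 20*406 / 8
w2 = 8120 / 8
w2 = 1015 RPM

1015 RPM


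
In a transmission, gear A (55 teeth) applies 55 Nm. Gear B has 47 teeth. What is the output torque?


Given: N1 = 55, N2 = 47, T1 = 55 Nm
Using T2/T1 = N2/N1
T2 = T1 * N2 / N1
T2 = 55 * 47 / 55
T2 = 2585 / 55
T2 = 47 Nm

47 Nm


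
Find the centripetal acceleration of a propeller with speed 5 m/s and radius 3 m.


Given: v = 5 m/s, r = 3 m
Using a_c = v^2 / r
a_c = 5^2 / 3
a_c = 25 / 3
a_c = 25/3 m/s^2

25/3 m/s^2


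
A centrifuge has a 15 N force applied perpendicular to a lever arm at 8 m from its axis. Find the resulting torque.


Given: F = 15 N, r = 8 m, angle = 90 deg (perpendicular)
Using tau = F * r * sin(90)
sin(90) = 1
tau = 15 * 8 * 1
tau = 120 Nm

120 Nm


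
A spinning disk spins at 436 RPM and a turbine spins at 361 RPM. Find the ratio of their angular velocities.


Given: RPM_A = 436, RPM_B = 361
omega = 2*pi*RPM/60, so omega_A/omega_B = RPM_A / RPM_B
omega_A/omega_B = 436 / 361
omega_A/omega_B = 436/361

436/361


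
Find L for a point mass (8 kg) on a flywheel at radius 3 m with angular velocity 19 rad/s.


Given: m = 8 kg, r = 3 m, omega = 19 rad/s
For a point mass: I = m*r^2
I = 8*3^2 = 8*9 = 72
L = I*omega = 72*19
L = 1368 kg*m^2/s

1368 kg*m^2/s


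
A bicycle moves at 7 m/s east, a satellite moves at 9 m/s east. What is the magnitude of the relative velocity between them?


Given: v_A = 7 m/s east, v_B = 9 m/s east
Both move in the same direction; relative speed = |v_A - v_B|
|7 - 9| = |-2|
= 2 m/s

2 m/s


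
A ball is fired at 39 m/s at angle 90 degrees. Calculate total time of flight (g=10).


Given: v0 = 39 m/s, theta = 90 deg, g = 10 m/s^2
sin(90) = 1
Using T = 2*v0*sin(theta) / g
T = 2*39*1 / 10
T = 78 / 10
T = 39/5 s

39/5 s


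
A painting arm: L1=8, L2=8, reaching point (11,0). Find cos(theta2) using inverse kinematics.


Given: L1 = 8, L2 = 8, target (x, y) = (11, 0)
Using cos(theta2) = (x^2 + y^2 - L1^2 - L2^2) / (2*L1*L2)
x^2 + y^2 = 11^2 + 0 = 121
L1^2 + L2^2 = 64 + 64 = 128
Numerator = 121 - 128 = -7
Denominator = 2*8*8 = 128
cos(theta2) = -7/128 = -7/128

-7/128


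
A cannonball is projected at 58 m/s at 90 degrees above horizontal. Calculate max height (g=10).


Given: v0 = 58 m/s, theta = 90 deg, g = 10 m/s^2
sin^2(90) = 1
Using H = v0^2 * sin^2(theta) / (2*g)
H = 58^2 * 1 / (2*10)
H = 3364 * 1 / 20
H = 3364 / 20
H = 841/5 m

841/5 m


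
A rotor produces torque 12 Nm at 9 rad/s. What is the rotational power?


Given: tau = 12 Nm, omega = 9 rad/s
Using P = tau * omega
P = 12 * 9
P = 108 W

108 W


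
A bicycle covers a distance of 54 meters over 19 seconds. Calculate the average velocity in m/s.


Given: distance d = 54 m, time t = 19 s
Using v = d / t
v = 54 / 19
v = 54/19 m/s

54/19 m/s


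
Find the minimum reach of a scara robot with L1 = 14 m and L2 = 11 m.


Given: L1 = 14 m, L2 = 11 m
For a 2-link planar arm, min reach = |L1 - L2| (second link folded back)
Min reach = |14 - 11|
Min reach = 3 m

3 m


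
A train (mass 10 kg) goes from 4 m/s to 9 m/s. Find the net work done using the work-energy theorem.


Given: m = 10 kg, v0 = 4 m/s, v = 9 m/s
Using W = (1/2)*m*(v^2 - v0^2)
v^2 = 9^2 = 81
v0^2 = 4^2 = 16
v^2 - v0^2 = 81 - 16 = 65
W = (1/2)*10*65 = 325 J

325 J


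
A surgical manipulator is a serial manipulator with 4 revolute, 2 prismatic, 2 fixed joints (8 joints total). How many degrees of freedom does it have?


Given: serial robot with 4 revolute, 2 prismatic, 2 fixed joints
DOF contribution per joint type: revolute=1, prismatic=1, spherical=3, fixed=0
DOF = 4*1 + 2*1 + 2*0
DOF = 6

6


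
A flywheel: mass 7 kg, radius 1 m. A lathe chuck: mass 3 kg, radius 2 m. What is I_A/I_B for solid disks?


Given: M1=7 kg, R1=1 m, M2=3 kg, R2=2 m
For a disk: I = (1/2)*M*R^2, so I_A/I_B = (M1*R1^2)/(M2*R2^2)
M1*R1^2 = 7*1 = 7
M2*R2^2 = 3*4 = 12
I_A/I_B = 7/12 = 7/12

7/12


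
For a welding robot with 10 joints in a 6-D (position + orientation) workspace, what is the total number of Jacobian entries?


Given: task space dimension = 6, joints = 10
Jacobian is a 6 x 10 matrix
Total entries = rows * columns
Total = 6 * 10
Total = 60

60


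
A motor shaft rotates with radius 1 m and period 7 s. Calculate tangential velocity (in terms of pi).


Given: radius r = 1 m, period T = 7 s
Using v = 2*pi*r / T
v = 2*pi*1 / 7
v = 2*pi / 7
v = 2/7*pi m/s

2/7*pi m/s


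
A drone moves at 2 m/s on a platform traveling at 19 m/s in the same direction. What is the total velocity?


Given: object velocity = 2 m/s, platform velocity = 19 m/s (same direction)
Using classical velocity addition: v_total = v_object + v_platform
v_total = 2 + 19
v_total = 21 m/s

21 m/s


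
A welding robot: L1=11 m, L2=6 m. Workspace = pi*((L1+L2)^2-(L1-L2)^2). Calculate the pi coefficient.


Given: L1 = 11, L2 = 6
(L1+L2)^2 = (17)^2 = 289
(L1-L2)^2 = (5)^2 = 25
Difference = 289 - 25 = 264
This equals 4*L1*L2 = 4*11*6 = 264
Workspace area = 264*pi

264


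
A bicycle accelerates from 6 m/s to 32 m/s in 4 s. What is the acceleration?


Given: initial velocity v0 = 6 m/s, final velocity v = 32 m/s, time t = 4 s
Using a = (v - v0) / t
a = (32 - 6) / 4
a = 26 / 4
a = 13/2 m/s^2

13/2 m/s^2


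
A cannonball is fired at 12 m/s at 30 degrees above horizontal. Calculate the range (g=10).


Given: v0 = 12 m/s, theta = 30 deg, g = 10 m/s^2
sin(2*30) = sin(60) = sqrt(3)/2
Using R = v0^2 * sin(2*theta) / g
R = 12^2 * (sqrt(3)/2) / 10
R = 144 * sqrt(3) / 20
R = 36/5*sqrt(3) m

36/5*sqrt(3) m


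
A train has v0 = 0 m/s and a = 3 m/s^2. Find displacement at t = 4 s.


Given: v0 = 0 m/s, a = 3 m/s^2, t = 4 s
Using s = v0*t + (1/2)*a*t^2
s = 0*4 + (1/2)*3*4^2
s = 0 + (1/2)*48
s = 0 + 24
s = 24

24 m


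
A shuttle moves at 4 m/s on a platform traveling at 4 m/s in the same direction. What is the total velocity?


Given: object velocity = 4 m/s, platform velocity = 4 m/s (same direction)
Using classical velocity addition: v_total = v_object + v_platform
v_total = 4 + 4
v_total = 8 m/s

8 m/s


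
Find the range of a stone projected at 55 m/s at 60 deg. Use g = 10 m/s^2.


Given: v0 = 55 m/s, theta = 60 deg, g = 10 m/s^2
sin(2*60) = sin(120) = sqrt(3)/2
Using R = v0^2 * sin(2*theta) / g
R = 55^2 * (sqrt(3)/2) / 10
R = 3025 * sqrt(3) / 20
R = 605/4*sqrt(3) m

605/4*sqrt(3) m


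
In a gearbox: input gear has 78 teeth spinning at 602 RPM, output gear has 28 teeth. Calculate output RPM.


Given: N1 = 78 teeth, w1 = 602 RPM, N2 = 28 teeth
Using N1*w1 = N2*w2
w2 = N1*w1 / N2
w2 = 78*602 / 28
w2 = 46956 / 28
w2 = 1677 RPM

1677 RPM


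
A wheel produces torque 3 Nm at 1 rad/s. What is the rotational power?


Given: tau = 3 Nm, omega = 1 rad/s
Using P = tau * omega
P = 3 * 1
P = 3 W

3 W


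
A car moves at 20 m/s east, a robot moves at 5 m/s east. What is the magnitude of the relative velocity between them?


Given: v_A = 20 m/s east, v_B = 5 m/s east
Both move in the same direction; relative speed = |v_A - v_B|
|20 - 5| = |15|
= 15 m/s

15 m/s


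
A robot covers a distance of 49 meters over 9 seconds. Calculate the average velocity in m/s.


Given: distance d = 49 m, time t = 9 s
Using v = d / t
v = 49 / 9
v = 49/9 m/s

49/9 m/s


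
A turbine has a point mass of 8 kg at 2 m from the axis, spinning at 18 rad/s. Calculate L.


Given: m = 8 kg, r = 2 m, omega = 18 rad/s
For a point mass: I = m*r^2
I = 8*2^2 = 8*4 = 32
L = I*omega = 32*18
L = 576 kg*m^2/s

576 kg*m^2/s


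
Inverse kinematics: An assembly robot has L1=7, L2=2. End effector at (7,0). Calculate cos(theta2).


Given: L1 = 7, L2 = 2, target (x, y) = (7, 0)
Using cos(theta2) = (x^2 + y^2 - L1^2 - L2^2) / (2*L1*L2)
x^2 + y^2 = 7^2 + 0 = 49
L1^2 + L2^2 = 49 + 4 = 53
Numerator = 49 - 53 = -4
Denominator = 2*7*2 = 28
cos(theta2) = -4/28 = -1/7

-1/7


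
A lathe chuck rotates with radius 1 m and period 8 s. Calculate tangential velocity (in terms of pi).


Given: radius r = 1 m, period T = 8 s
Using v = 2*pi*r / T
v = 2*pi*1 / 8
v = 2*pi / 8
v = 1/4*pi m/s

1/4*pi m/s


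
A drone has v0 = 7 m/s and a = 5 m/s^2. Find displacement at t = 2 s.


Given: v0 = 7 m/s, a = 5 m/s^2, t = 2 s
Using s = v0*t + (1/2)*a*t^2
s = 7*2 + (1/2)*5*2^2
s = 14 + (1/2)*20
s = 14 + 10
s = 24

24 m


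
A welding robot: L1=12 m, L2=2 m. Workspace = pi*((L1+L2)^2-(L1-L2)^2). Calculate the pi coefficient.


Given: L1 = 12, L2 = 2
(L1+L2)^2 = (14)^2 = 196
(L1-L2)^2 = (10)^2 = 100
Difference = 196 - 100 = 96
This equals 4*L1*L2 = 4*12*2 = 96
Workspace area = 96*pi

96


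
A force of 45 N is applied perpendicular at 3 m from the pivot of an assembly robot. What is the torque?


Given: F = 45 N, r = 3 m, angle = 90 deg (perpendicular)
Using tau = F * r * sin(90)
sin(90) = 1
tau = 45 * 3 * 1
tau = 135 Nm

135 Nm


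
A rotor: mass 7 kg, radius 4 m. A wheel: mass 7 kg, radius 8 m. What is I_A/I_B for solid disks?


Given: M1=7 kg, R1=4 m, M2=7 kg, R2=8 m
For a disk: I = (1/2)*M*R^2, so I_A/I_B = (M1*R1^2)/(M2*R2^2)
M1*R1^2 = 7*16 = 112
M2*R2^2 = 7*64 = 448
I_A/I_B = 112/448 = 1/4

1/4


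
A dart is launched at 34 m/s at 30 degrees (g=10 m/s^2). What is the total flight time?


Given: v0 = 34 m/s, theta = 30 deg, g = 10 m/s^2
sin(30) = 1/2
Using T = 2*v0*sin(theta) / g
T = 2*34*1/2 / 10
T = 34 / 10
T = 17/5 s

17/5 s


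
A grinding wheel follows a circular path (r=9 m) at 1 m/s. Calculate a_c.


Given: v = 1 m/s, r = 9 m
Using a_c = v^2 / r
a_c = 1^2 / 9
a_c = 1 / 9
a_c = 1/9 m/s^2

1/9 m/s^2


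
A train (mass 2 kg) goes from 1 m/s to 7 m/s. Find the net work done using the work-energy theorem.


Given: m = 2 kg, v0 = 1 m/s, v = 7 m/s
Using W = (1/2)*m*(v^2 - v0^2)
v^2 = 7^2 = 49
v0^2 = 1^2 = 1
v^2 - v0^2 = 49 - 1 = 48
W = (1/2)*2*48 = 48 J

48 J


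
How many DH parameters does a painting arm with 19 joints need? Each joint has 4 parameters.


Given: 19 joints, 4 DH parameters per joint (d, theta, a, alpha)
Total DH parameters = number_of_joints * 4
Total = 19 * 4
Total = 76

76


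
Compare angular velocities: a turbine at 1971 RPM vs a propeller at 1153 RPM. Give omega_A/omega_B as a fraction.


Given: RPM_A = 1971, RPM_B = 1153
omega = 2*pi*RPM/60, so omega_A/omega_B = RPM_A / RPM_B
omega_A/omega_B = 1971 / 1153
omega_A/omega_B = 1971/1153

1971/1153


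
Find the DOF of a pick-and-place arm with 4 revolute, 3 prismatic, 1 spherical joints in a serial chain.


Given: serial robot with 4 revolute, 3 prismatic, 1 spherical joints
DOF contribution per joint type: revolute=1, prismatic=1, spherical=3, fixed=0
DOF = 4*1 + 3*1 + 1*3
DOF = 10

10


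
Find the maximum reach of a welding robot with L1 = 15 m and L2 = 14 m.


Given: L1 = 15 m, L2 = 14 m
For a 2-link planar arm, max reach = L1 + L2 (fully extended)
Max reach = 15 + 14
Max reach = 29 m

29 m
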